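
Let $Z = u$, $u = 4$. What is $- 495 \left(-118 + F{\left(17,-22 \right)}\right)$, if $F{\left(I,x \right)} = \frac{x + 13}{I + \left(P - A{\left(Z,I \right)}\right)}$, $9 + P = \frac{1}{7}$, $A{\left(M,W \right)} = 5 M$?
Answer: $\frac{4816845}{83} \approx 58034.0$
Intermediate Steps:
$Z = 4$
$P = - \frac{62}{7}$ ($P = -9 + \frac{1}{7} = - \frac{62}{7} \approx -8.8571$)
$F{\left(I,x \right)} = \frac{13 + x}{- \frac{202}{7} + I}$ ($F{\left(I,x \right)} = \frac{x + 13}{I - \left(\frac{62}{7} + 5 \cdot 4\right)} = \frac{13 + x}{I - \frac{202}{7}} = \frac{13 + x}{- \frac{202}{7} + I}$)
$- 495 \left(-118 + F{\left(17,-22 \right)}\right) = - 495 \left(-118 + \frac{7 \left(13 - 22\right)}{-202 + 7 \cdot 17}\right) = - 495 \left(-118 + 7 \frac{1}{-202 + 119} \left(-9\right)\right) = - 495 \left(-118 + 7 \frac{1}{-83} \left(-9\right)\right) = - 495 \left(-118 + 7 \left(- \frac{1}{83}\right) \left(-9\right)\right) = - 495 \left(-118 + \frac{63}{83}\right) = \left(-495\right) \left(- \frac{9731}{83}\right) = \frac{4816845}{83}$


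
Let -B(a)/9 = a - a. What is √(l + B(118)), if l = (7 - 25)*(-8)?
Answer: 12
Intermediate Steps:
B(a) = 0 (B(a) = -9*(a - a) = -9*0 = 0)
l = 144 (l = -18*(-8) = 144)
√(l + B(118)) = √(144 + 0) = √144 = 12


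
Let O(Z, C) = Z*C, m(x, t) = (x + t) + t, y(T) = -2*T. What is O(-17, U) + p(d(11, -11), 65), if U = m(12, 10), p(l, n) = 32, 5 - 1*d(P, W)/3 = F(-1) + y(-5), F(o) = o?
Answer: -512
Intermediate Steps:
d(P, W) = -12 (d(P, W) = 15 - 3*(-1 - 2*(-5)) = 15 - 3*(-1 + 10) = 15 - 3*9 = 15 - 27 = -12)
m(x, t) = x + 2*t (m(x, t) = (t + x) + t = x + 2*t)
U = 32 (U = 12 + 2*10 = 12 + 20 = 32)
O(Z, C) = C*Z
O(-17, U) + p(d(11, -11), 65) = 32*(-17) + 32 = -544 + 32 = -512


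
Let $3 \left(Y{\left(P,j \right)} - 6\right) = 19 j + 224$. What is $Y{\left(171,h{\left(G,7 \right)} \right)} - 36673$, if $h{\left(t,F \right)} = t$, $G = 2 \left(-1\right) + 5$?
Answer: $- \frac{109720}{3} \approx -36573.0$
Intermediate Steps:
$G = 3$ ($G = -2 + 5 = 3$)
$Y{\left(P,j \right)} = \frac{242}{3} + \frac{19 j}{3}$ ($Y{\left(P,j \right)} = 6 + \frac{19 j + 224}{3} = 6 + \frac{224 + 19 j}{3} = 6 + \left(\frac{224}{3} + \frac{19 j}{3}\right) = \frac{242}{3} + \frac{19 j}{3}$)
$Y{\left(171,h{\left(G,7 \right)} \right)} - 36673 = \left(\frac{242}{3} + \frac{19}{3} \cdot 3\right) - 36673 = \left(\frac{242}{3} + 19\right) - 36673 = \frac{299}{3} - 36673 = - \frac{109720}{3}$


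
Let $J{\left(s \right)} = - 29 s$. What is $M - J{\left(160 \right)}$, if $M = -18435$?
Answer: $-13795$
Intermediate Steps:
$M - J{\left(160 \right)} = -18435 - \left(-29\right) 160 = -18435 - -4640 = -18435 + 4640 = -13795$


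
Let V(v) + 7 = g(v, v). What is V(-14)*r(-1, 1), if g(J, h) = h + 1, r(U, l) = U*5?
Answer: 100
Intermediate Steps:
r(U, l) = 5*U
g(J, h) = 1 + h
V(v) = -6 + v (V(v) = -7 + (1 + v) = -6 + v)
V(-14)*r(-1, 1) = (-6 - 14)*(5*(-1)) = -20*(-5) = 100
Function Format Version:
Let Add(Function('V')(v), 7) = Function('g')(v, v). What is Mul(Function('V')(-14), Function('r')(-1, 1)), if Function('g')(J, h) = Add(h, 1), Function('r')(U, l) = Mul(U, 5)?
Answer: 100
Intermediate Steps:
Function('r')(U, l) = Mul(5, U)
Function('g')(J, h) = Add(1, h)
Function('V')(v) = Add(-6, v) (Function('V')(v) = Add(-7, Add(1, v)) = Add(-6, v))
Mul(Function('V')(-14), Function('r')(-1, 1)) = Mul(Add(-6, -14), Mul(5, -1)) = Mul(-20, -5) = 100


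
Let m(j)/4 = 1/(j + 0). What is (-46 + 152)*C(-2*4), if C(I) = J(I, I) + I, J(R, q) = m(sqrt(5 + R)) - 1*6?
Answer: -1484 - 424*I*sqrt(3)/3 ≈ -1484.0 - 244.8*I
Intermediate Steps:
m(j) = 4/j (m(j) = 4/(j + 0) = 4/j)
J(R, q) = -6 + 4/sqrt(5 + R) (J(R, q) = 4/(sqrt(5 + R)) - 1*6 = 4/sqrt(5 + R) - 6 = -6 + 4/sqrt(5 + R))
C(I) = -6 + I + 4/sqrt(5 + I) (C(I) = (-6 + 4/sqrt(5 + I)) + I = -6 + I + 4/sqrt(5 + I))
(-46 + 152)*C(-2*4) = (-46 + 152)*(-6 - 2*4 + 4/sqrt(5 - 2*4)) = 106*(-6 - 8 + 4/sqrt(5 - 8)) = 106*(-6 - 8 + 4/sqrt(-3)) = 106*(-6 - 8 + 4*(-I*sqrt(3)/3)) = 106*(-6 - 8 - 4*I*sqrt(3)/3) = 106*(-14 - 4*I*sqrt(3)/3) = -1484 - 424*I*sqrt(3)/3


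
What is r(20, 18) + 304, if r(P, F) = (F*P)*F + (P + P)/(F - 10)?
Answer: 6789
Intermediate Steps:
r(P, F) = P*F² + 2*P/(-10 + F) (r(P, F) = P*F² + (2*P)/(-10 + F) = P*F² + 2*P/(-10 + F))
r(20, 18) + 304 = 20*(2 + 18³ - 10*18²)/(-10 + 18) + 304 = 20*(2 + 5832 - 10*324)/8 + 304 = 20*(⅛)*(2 + 5832 - 3240) + 304 = 20*(⅛)*2594 + 304 = 6485 + 304 = 6789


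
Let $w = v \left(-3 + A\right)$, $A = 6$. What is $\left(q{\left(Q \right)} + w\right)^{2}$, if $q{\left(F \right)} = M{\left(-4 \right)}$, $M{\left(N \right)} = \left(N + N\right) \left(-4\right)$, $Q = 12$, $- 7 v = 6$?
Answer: $\frac{42436}{49} \approx 866.04$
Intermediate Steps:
$v = - \frac{6}{7}$ ($v = \left(- \frac{1}{7}\right) 6 = - \frac{6}{7} \approx -0.85714$)
$M{\left(N \right)} = - 8 N$ ($M{\left(N \right)} = 2 N \left(-4\right) = - 8 N$)
$q{\left(F \right)} = 32$ ($q{\left(F \right)} = \left(-8\right) \left(-4\right) = 32$)
$w = - \frac{18}{7}$ ($w = - \frac{6 \left(-3 + 6\right)}{7} = \left(- \frac{6}{7}\right) 3 = - \frac{18}{7} \approx -2.5714$)
$\left(q{\left(Q \right)} + w\right)^{2} = \left(32 - \frac{18}{7}\right)^{2} = \left(\frac{206}{7}\right)^{2} = \frac{42436}{49}$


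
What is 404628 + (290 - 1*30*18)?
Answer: 404378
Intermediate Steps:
404628 + (290 - 1*30*18) = 404628 + (290 - 30*18) = 404628 + (290 - 540) = 404628 - 250 = 404378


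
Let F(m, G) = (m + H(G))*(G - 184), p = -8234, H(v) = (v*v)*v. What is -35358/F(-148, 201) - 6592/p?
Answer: 454859653610/568342385017 ≈ 0.80033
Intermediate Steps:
H(v) = v³ (H(v) = v²*v = v³)
F(m, G) = (-184 + G)*(m + G³) (F(m, G) = (m + G³)*(G - 184) = (m + G³)*(-184 + G) = (-184 + G)*(m + G³))
-35358/F(-148, 201) - 6592/p = -35358/(201⁴ - 184*(-148) - 184*201³ + 201*(-148)) - 6592/(-8234) = -35358/(1632240801 + 27232 - 184*8120601 - 29748) - 6592*(-1/8234) = -35358/(1632240801 + 27232 - 1494190584 - 29748) + 3296/4117 = -35358/138047701 + 3296/4117 = 454859653610/568342385017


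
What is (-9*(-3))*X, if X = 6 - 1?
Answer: 135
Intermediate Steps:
X = 5
(-9*(-3))*X = -9*(-3)*5 = 27*5 = 135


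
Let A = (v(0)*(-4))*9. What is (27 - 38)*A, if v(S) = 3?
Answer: 1188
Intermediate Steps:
A = -108 (A = (3*(-4))*9 = -12*9 = -108)
(27 - 38)*A = (27 - 38)*(-108) = -11*(-108) = 1188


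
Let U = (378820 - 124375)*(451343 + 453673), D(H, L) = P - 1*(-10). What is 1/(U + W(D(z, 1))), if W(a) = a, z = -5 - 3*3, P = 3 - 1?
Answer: 1/230276796132 ≈ 4.3426e-12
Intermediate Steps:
P = 2
z = -14 (z = -5 - 9 = -14)
D(H, L) = 12 (D(H, L) = 2 - 1*(-10) = 2 + 10 = 12)
U = 230276796120 (U = 254445*905016 = 230276796120)
1/(U + W(D(z, 1))) = 1/(230276796120 + 12) = 1/230276796132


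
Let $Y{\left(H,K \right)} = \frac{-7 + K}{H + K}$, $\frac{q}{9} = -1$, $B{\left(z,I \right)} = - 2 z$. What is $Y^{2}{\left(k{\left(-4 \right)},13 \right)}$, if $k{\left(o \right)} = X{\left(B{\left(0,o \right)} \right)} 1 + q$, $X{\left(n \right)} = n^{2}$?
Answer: $\frac{9}{4} \approx 2.25$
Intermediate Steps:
$q = -9$ ($q = 9 \left(-1\right) = -9$)
$k{\left(o \right)} = -9$ ($k{\left(o \right)} = \left(\left(-2\right) 0\right)^{2} \cdot 1 - 9 = 0^{2} \cdot 1 - 9 = 0 \cdot 1 - 9 = 0 - 9 = -9$)
$Y{\left(H,K \right)} = \frac{-7 + K}{H + K}$
$Y^{2}{\left(k{\left(-4 \right)},13 \right)} = \left(\frac{-7 + 13}{-9 + 13}\right)^{2} = \left(\frac{1}{4} \cdot 6\right)^{2} = \left(\frac{3}{2}\right)^{2} = \frac{9}{4}$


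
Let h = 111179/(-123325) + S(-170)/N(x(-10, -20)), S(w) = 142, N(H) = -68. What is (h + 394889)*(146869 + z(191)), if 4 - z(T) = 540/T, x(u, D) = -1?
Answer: 46448186503614441667/800872550 ≈ 5.7997e+10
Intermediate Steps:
z(T) = 4 - 540/T
h = -12536161/4193050 (h = 111179/(-123325) + 142/(-68) = 111179*(-1/123325) + 142*(-1/68) = -111179/123325 - 71/34 = -12536161/4193050 ≈ -2.9897)
(h + 394889)*(146869 + z(191)) = (-12536161/4193050 + 394889)*(146869 + (4 - 540/191)) = 1655776785289*(146869 + (4 - 540*1/191))/4193050 = 1655776785289*(146869 + (4 - 540/191))/4193050 = 1655776785289*(146869 + 224/191)/4193050 = (1655776785289/4193050)*(28052203/191) = 46448186503614441667/800872550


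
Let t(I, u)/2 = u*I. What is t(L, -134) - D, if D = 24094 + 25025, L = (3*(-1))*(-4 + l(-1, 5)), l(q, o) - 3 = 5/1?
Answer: -45903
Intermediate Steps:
l(q, o) = 8 (l(q, o) = 3 + 5/1 = 3 + 5*1 = 3 + 5 = 8)
L = -12 (L = (3*(-1))*(-4 + 8) = -3*4 = -12)
D = 49119
t(I, u) = 2*I*u (t(I, u) = 2*(u*I) = 2*(I*u) = 2*I*u)
t(L, -134) - D = 2*(-12)*(-134) - 1*49119 = 3216 - 49119 = -45903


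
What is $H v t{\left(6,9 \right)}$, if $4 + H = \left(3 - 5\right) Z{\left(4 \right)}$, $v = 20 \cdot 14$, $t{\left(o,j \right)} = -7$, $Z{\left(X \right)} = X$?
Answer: $23520$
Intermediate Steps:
$v = 280$
$H = -12$ ($H = -4 + \left(3 - 5\right) 4 = -4 - 8 = -12$)
$H v t{\left(6,9 \right)} = - 12 \cdot 280 \left(-7\right) = \left(-12\right) \left(-1960\right) = 23520$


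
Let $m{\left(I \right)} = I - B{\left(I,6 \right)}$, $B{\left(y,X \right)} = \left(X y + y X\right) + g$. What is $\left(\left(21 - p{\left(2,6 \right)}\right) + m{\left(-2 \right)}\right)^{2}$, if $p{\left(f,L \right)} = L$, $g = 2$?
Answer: $1225$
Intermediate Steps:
$B{\left(y,X \right)} = 2 + 2 X y$ ($B{\left(y,X \right)} = \left(X y + y X\right) + 2 = \left(X y + X y\right) + 2 = 2 X y + 2 = 2 + 2 X y$)
$m{\left(I \right)} = -2 - 11 I$ ($m{\left(I \right)} = I - \left(2 + 2 \cdot 6 I\right) = I - \left(2 + 12 I\right) = -2 - 11 I$)
$\left(\left(21 - p{\left(2,6 \right)}\right) + m{\left(-2 \right)}\right)^{2} = \left(\left(21 - 6\right) - -20\right)^{2} = \left(\left(21 - 6\right) + \left(-2 + 22\right)\right)^{2} = \left(15 + 20\right)^{2} = 35^{2} = 1225$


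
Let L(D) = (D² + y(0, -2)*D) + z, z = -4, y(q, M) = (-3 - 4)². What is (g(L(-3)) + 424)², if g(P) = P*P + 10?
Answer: 424277604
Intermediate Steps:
y(q, M) = 49 (y(q, M) = (-7)² = 49)
L(D) = -4 + D² + 49*D (L(D) = (D² + 49*D) - 4 = -4 + D² + 49*D)
g(P) = 10 + P² (g(P) = P² + 10 = 10 + P²)
(g(L(-3)) + 424)² = ((10 + (-4 + (-3)² + 49*(-3))²) + 424)² = ((10 + (-4 + 9 - 147)²) + 424)² = ((10 + (-142)²) + 424)² = ((10 + 20164) + 424)² = (20174 + 424)² = 20598² = 424277604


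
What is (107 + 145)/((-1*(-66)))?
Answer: 42/11 ≈ 3.8182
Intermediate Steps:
(107 + 145)/((-1*(-66))) = 252/66 = 252*(1/66) = 42/11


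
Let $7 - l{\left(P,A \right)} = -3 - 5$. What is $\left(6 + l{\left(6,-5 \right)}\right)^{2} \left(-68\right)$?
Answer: $-29988$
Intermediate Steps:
$l{\left(P,A \right)} = 15$ ($l{\left(P,A \right)} = 7 - \left(-3 - 5\right) = 7 - -8 = 7 + 8 = 15$)
$\left(6 + l{\left(6,-5 \right)}\right)^{2} \left(-68\right) = \left(6 + 15\right)^{2} \left(-68\right) = 21^{2} \left(-68\right) = 441 \left(-68\right) = -29988$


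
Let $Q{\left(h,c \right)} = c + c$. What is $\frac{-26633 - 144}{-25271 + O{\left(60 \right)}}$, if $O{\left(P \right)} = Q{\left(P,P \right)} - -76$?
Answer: $\frac{26777}{25075} \approx 1.0679$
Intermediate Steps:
$Q{\left(h,c \right)} = 2 c$
$O{\left(P \right)} = 76 + 2 P$ ($O{\left(P \right)} = 2 P - -76 = 2 P + 76 = 76 + 2 P$)
$\frac{-26633 - 144}{-25271 + O{\left(60 \right)}} = \frac{-26633 - 144}{-25271 + \left(76 + 2 \cdot 60\right)} = - \frac{26777}{-25271 + \left(76 + 120\right)} = - \frac{26777}{-25271 + 196} = - \frac{26777}{-25075} = \left(-26777\right) \left(- \frac{1}{25075}\right) = \frac{26777}{25075}$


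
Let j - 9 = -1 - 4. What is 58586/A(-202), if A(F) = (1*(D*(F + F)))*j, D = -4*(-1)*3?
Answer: -29293/9696 ≈ -3.0211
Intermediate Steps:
D = 12 (D = 4*3 = 12)
j = 4 (j = 9 + (-1 - 4) = 9 - 5 = 4)
A(F) = 96*F (A(F) = (1*(12*(F + F)))*4 = (1*(12*(2*F)))*4 = (1*(24*F))*4 = (24*F)*4 = 96*F)
58586/A(-202) = 58586/((96*(-202))) = 58586/(-19392) = 58586*(-1/19392) = -29293/9696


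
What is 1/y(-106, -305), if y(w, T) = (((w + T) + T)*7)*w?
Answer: 1/531272 ≈ 1.8823e-6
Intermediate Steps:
y(w, T) = w*(7*w + 14*T) (y(w, T) = (((T + w) + T)*7)*w = ((w + 2*T)*7)*w = (7*w + 14*T)*w = w*(7*w + 14*T))
1/y(-106, -305) = 1/(7*(-106)*(-106 + 2*(-305))) = 1/(7*(-106)*(-106 - 610)) = 1/(7*(-106)*(-716)) = 1/531272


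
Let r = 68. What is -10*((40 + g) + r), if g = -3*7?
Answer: -870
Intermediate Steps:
g = -21
-10*((40 + g) + r) = -10*((40 - 21) + 68) = -10*(19 + 68) = -10*87 = -870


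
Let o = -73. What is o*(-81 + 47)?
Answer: 2482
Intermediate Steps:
o*(-81 + 47) = -73*(-81 + 47) = -73*(-34) = 2482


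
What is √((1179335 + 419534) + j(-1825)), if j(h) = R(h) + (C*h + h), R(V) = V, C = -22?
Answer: √1635369 ≈ 1278.8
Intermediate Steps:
j(h) = -20*h (j(h) = h + (-22*h + h) = h - 21*h = -20*h)
√((1179335 + 419534) + j(-1825)) = √((1179335 + 419534) - 20*(-1825)) = √(1598869 + 36500) = √1635369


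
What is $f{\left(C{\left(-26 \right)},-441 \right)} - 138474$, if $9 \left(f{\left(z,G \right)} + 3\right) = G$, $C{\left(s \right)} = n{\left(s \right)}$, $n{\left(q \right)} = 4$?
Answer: $-138526$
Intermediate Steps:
$C{\left(s \right)} = 4$
$f{\left(z,G \right)} = -3 + \frac{G}{9}$
$f{\left(C{\left(-26 \right)},-441 \right)} - 138474 = \left(-3 + \frac{1}{9} \left(-441\right)\right) - 138474 = \left(-3 - 49\right) - 138474 = -52 - 138474 = -138526$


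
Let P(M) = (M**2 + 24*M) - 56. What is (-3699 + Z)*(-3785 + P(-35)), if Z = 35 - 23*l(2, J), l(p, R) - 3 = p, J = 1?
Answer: 13060224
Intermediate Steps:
l(p, R) = 3 + p
Z = -80 (Z = 35 - 23*(3 + 2) = 35 - 23*5 = 35 - 115 = -80)
P(M) = -56 + M**2 + 24*M
(-3699 + Z)*(-3785 + P(-35)) = (-3699 - 80)*(-3785 + (-56 + (-35)**2 + 24*(-35))) = -3779*(-3785 + (-56 + 1225 - 840)) = -3779*(-3785 + 329) = -3779*(-3456) = 13060224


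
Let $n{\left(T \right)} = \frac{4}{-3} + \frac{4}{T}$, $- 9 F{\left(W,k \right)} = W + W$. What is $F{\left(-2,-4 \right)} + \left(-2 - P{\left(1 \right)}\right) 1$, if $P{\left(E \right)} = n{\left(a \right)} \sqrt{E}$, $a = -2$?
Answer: $\frac{16}{9} \approx 1.7778$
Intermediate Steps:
$F{\left(W,k \right)} = - \frac{2 W}{9}$ ($F{\left(W,k \right)} = - \frac{W + W}{9} = - \frac{2 W}{9}$)
$n{\left(T \right)} = - \frac{4}{3} + \frac{4}{T}$ ($n{\left(T \right)} = 4 \left(- \frac{1}{3}\right) + \frac{4}{T} = - \frac{4}{3} + \frac{4}{T}$)
$P{\left(E \right)} = - \frac{10 \sqrt{E}}{3}$ ($P{\left(E \right)} = \left(- \frac{4}{3} + \frac{4}{-2}\right) \sqrt{E} = \left(- \frac{4}{3} + 4 \left(- \frac{1}{2}\right)\right) \sqrt{E} = \left(- \frac{4}{3} - 2\right) \sqrt{E} = - \frac{10 \sqrt{E}}{3}$)
$F{\left(-2,-4 \right)} + \left(-2 - P{\left(1 \right)}\right) 1 = \left(- \frac{2}{9}\right) \left(-2\right) + \left(-2 - - \frac{10 \sqrt{1}}{3}\right) 1 = \frac{4}{9} + \left(-2 - \left(- \frac{10}{3}\right) 1\right) 1 = \frac{4}{9} + \left(-2 - - \frac{10}{3}\right) 1 = \frac{4}{9} + \left(-2 + \frac{10}{3}\right) 1 = \frac{4}{9} + \frac{4}{3} \cdot 1 = \frac{4}{9} + \frac{4}{3} = \frac{16}{9}$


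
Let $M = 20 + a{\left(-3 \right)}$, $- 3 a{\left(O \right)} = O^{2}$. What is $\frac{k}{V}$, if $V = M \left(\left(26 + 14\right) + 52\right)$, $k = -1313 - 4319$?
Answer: $- \frac{1408}{391} \approx -3.601$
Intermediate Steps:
$a{\left(O \right)} = - \frac{O^{2}}{3}$
$k = -5632$
$M = 17$ ($M = 20 - \frac{\left(-3\right)^{2}}{3} = 20 - 3 = 17$)
$V = 1564$ ($V = 17 \left(\left(26 + 14\right) + 52\right) = 17 \left(40 + 52\right) = 17 \cdot 92 = 1564$)
$\frac{k}{V} = - \frac{5632}{1564} = \left(-5632\right) \frac{1}{1564} = - \frac{1408}{391}$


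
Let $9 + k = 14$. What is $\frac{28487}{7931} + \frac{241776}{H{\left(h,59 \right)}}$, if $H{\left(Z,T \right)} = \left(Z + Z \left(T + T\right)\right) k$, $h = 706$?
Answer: $\frac{141674077}{33995665} \approx 4.1674$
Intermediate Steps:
$k = 5$ ($k = -9 + 14 = 5$)
$H{\left(Z,T \right)} = 5 Z + 10 T Z$ ($H{\left(Z,T \right)} = \left(Z + Z \left(T + T\right)\right) 5 = \left(Z + Z 2 T\right) 5 = \left(Z + 2 T Z\right) 5 = 5 Z + 10 T Z$)
$\frac{28487}{7931} + \frac{241776}{H{\left(h,59 \right)}} = \frac{28487}{7931} + \frac{241776}{5 \cdot 706 \left(1 + 2 \cdot 59\right)} = 28487 \cdot \frac{1}{7931} + \frac{241776}{5 \cdot 706 \left(1 + 118\right)} = \frac{28487}{7931} + \frac{241776}{5 \cdot 706 \cdot 119} = \frac{28487}{7931} + \frac{241776}{420070} = \frac{28487}{7931} + 241776 \cdot \frac{1}{420070} = \frac{28487}{7931} + \frac{120888}{210035} = \frac{141674077}{33995665}$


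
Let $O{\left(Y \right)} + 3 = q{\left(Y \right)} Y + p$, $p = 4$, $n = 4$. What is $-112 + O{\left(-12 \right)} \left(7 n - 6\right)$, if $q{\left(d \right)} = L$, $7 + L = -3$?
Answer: $2550$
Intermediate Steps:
$L = -10$ ($L = -7 - 3 = -10$)
$q{\left(d \right)} = -10$
$O{\left(Y \right)} = 1 - 10 Y$ ($O{\left(Y \right)} = -3 - \left(-4 + 10 Y\right) = 1 - 10 Y$)
$-112 + O{\left(-12 \right)} \left(7 n - 6\right) = -112 + \left(1 - -120\right) \left(7 \cdot 4 - 6\right) = -112 + \left(1 + 120\right) \left(28 - 6\right) = -112 + 121 \cdot 22 = -112 + 2662 = 2550$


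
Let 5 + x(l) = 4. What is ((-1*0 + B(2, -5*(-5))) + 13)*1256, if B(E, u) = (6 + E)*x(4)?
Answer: 6280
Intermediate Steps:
x(l) = -1 (x(l) = -5 + 4 = -1)
B(E, u) = -6 - E (B(E, u) = (6 + E)*(-1) = -6 - E)
((-1*0 + B(2, -5*(-5))) + 13)*1256 = ((-1*0 + (-6 - 1*2)) + 13)*1256 = ((0 + (-6 - 2)) + 13)*1256 = ((0 - 8) + 13)*1256 = (-8 + 13)*1256 = 5*1256 = 6280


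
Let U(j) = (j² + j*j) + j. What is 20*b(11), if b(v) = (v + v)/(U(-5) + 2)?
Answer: 440/47 ≈ 9.3617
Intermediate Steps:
U(j) = j + 2*j² (U(j) = (j² + j²) + j = 2*j² + j = j + 2*j²)
b(v) = 2*v/47 (b(v) = (v + v)/(-5*(1 + 2*(-5)) + 2) = (2*v)/(-5*(1 - 10) + 2) = (2*v)/(-5*(-9) + 2) = (2*v)/(45 + 2) = (2*v)/47 = (2*v)*(1/47) = 2*v/47)
20*b(11) = 20*((2/47)*11) = 20*(22/47) = 440/47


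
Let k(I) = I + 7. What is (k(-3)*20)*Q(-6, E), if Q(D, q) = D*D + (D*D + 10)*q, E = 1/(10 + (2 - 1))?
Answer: 35360/11 ≈ 3214.5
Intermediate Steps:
k(I) = 7 + I
E = 1/11 (E = 1/(10 + 1) = 1/11 ≈ 0.090909)
Q(D, q) = D² + q*(10 + D²) (Q(D, q) = D² + (D² + 10)*q = D² + (10 + D²)*q = D² + q*(10 + D²))
(k(-3)*20)*Q(-6, E) = ((7 - 3)*20)*((-6)² + 10*(1/11) + (1/11)*(-6)²) = (4*20)*(36 + 10/11 + (1/11)*36) = 80*(36 + 10/11 + 36/11) = 80*(442/11) = 35360/11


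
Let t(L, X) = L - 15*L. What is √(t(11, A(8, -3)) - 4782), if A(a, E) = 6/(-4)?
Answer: 2*I*√1234 ≈ 70.257*I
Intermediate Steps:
A(a, E) = -3/2 (A(a, E) = 6*(-¼) = -3/2)
t(L, X) = -14*L
√(t(11, A(8, -3)) - 4782) = √(-14*11 - 4782) = √(-154 - 4782) = √(-4936) = 2*I*√1234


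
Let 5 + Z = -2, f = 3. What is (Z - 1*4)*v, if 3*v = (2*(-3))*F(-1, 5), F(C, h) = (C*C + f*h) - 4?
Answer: 264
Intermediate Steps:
Z = -7 (Z = -5 - 2 = -7)
F(C, h) = -4 + C**2 + 3*h (F(C, h) = (C*C + 3*h) - 4 = (C**2 + 3*h) - 4 = -4 + C**2 + 3*h)
v = -24 (v = ((2*(-3))*(-4 + (-1)**2 + 3*5))/3 = (-6*(-4 + 1 + 15))/3 = (-6*12)/3 = (1/3)*(-72) = -24)
(Z - 1*4)*v = (-7 - 1*4)*(-24) = (-7 - 4)*(-24) = -11*(-24) = 264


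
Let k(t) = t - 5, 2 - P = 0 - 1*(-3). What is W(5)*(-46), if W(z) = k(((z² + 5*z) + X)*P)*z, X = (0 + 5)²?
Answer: 18400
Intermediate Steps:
P = -1 (P = 2 - (0 - 1*(-3)) = 2 - (0 + 3) = 2 - 1*3 = 2 - 3 = -1)
X = 25 (X = 5² = 25)
k(t) = -5 + t
W(z) = z*(-30 - z² - 5*z) (W(z) = (-5 + ((z² + 5*z) + 25)*(-1))*z = (-5 + (25 + z² + 5*z)*(-1))*z = (-5 + (-25 - z² - 5*z))*z = (-30 - z² - 5*z)*z = z*(-30 - z² - 5*z))
W(5)*(-46) = -1*5*(30 + 5² + 5*5)*(-46) = -1*5*(30 + 25 + 25)*(-46) = -1*5*80*(-46) = -400*(-46) = 18400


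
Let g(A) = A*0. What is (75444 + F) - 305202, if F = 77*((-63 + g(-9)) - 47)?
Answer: -238228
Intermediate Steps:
g(A) = 0
F = -8470 (F = 77*((-63 + 0) - 47) = 77*(-63 - 47) = 77*(-110) = -8470)
(75444 + F) - 305202 = (75444 - 8470) - 305202 = 66974 - 305202 = -238228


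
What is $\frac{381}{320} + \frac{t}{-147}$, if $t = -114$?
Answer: $\frac{30829}{15680} \approx 1.9661$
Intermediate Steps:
$\frac{381}{320} + \frac{t}{-147} = \frac{381}{320} - \frac{114}{-147} = 381 \cdot \frac{1}{320} - - \frac{38}{49} = \frac{381}{320} + \frac{38}{49} = \frac{30829}{15680}$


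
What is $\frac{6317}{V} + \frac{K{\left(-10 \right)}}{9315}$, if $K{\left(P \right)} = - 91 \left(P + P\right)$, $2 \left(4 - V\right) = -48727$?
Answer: $\frac{1528766}{3362715} \approx 0.45462$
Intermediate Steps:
$V = \frac{48735}{2}$ ($V = 4 - - \frac{48727}{2} = 4 + \frac{48727}{2} = \frac{48735}{2} \approx 24368.0$)
$K{\left(P \right)} = - 182 P$ ($K{\left(P \right)} = - 91 \cdot 2 P = - 182 P$)
$\frac{6317}{V} + \frac{K{\left(-10 \right)}}{9315} = \frac{6317}{\frac{48735}{2}} + \frac{\left(-182\right) \left(-10\right)}{9315} = 6317 \cdot \frac{2}{48735} + 1820 \cdot \frac{1}{9315} = \frac{12634}{48735} + \frac{364}{1863} = \frac{1528766}{3362715}$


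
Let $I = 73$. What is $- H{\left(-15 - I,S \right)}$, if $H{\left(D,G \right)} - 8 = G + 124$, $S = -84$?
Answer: $-48$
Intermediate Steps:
$H{\left(D,G \right)} = 132 + G$ ($H{\left(D,G \right)} = 8 + \left(G + 124\right) = 8 + \left(124 + G\right) = 132 + G$)
$- H{\left(-15 - I,S \right)} = - (132 - 84) = \left(-1\right) 48 = -48$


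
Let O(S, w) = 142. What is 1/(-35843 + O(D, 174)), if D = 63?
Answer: -1/35701 ≈ -2.8010e-5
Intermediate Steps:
1/(-35843 + O(D, 174)) = 1/(-35843 + 142) = 1/(-35701) = -1/35701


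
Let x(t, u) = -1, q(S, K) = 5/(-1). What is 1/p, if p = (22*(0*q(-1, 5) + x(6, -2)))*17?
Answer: -1/374 ≈ -0.0026738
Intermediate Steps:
q(S, K) = -5 (q(S, K) = 5*(-1) = -5)
p = -374 (p = (22*(0*(-5) - 1))*17 = (22*(0 - 1))*17 = (22*(-1))*17 = -22*17 = -374)
1/p = 1/(-374) = -1/374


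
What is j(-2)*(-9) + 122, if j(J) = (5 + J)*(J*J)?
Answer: 14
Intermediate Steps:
j(J) = J²*(5 + J) (j(J) = (5 + J)*J² = J²*(5 + J))
j(-2)*(-9) + 122 = ((-2)²*(5 - 2))*(-9) + 122 = (4*3)*(-9) + 122 = 12*(-9) + 122 = -108 + 122 = 14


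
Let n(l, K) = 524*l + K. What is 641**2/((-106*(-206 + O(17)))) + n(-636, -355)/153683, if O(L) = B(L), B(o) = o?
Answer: 56461701677/3078885222 ≈ 18.338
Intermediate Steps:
O(L) = L
n(l, K) = K + 524*l
641**2/((-106*(-206 + O(17)))) + n(-636, -355)/153683 = 641**2/((-106*(-206 + 17))) + (-355 + 524*(-636))/153683 = 410881/((-106*(-189))) + (-355 - 333264)*(1/153683) = 410881/20034 - 333619*1/153683 = 410881*(1/20034) - 333619/153683 = 410881/20034 - 333619/153683 = 56461701677/3078885222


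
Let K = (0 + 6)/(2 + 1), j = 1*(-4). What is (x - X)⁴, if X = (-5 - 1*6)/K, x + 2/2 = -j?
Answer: 83521/16 ≈ 5220.1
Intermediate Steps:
j = -4
x = 3 (x = -1 - 1*(-4) = -1 + 4 = 3)
K = 2 (K = 6/3 = 6*(⅓) = 2)
X = -11/2 (X = (-5 - 1*6)/2 = (-5 - 6)*(½) = -11*½ = -11/2 ≈ -5.5000)
(x - X)⁴ = (3 - 1*(-11/2))⁴ = (3 + 11/2)⁴ = (17/2)⁴ = 83521/16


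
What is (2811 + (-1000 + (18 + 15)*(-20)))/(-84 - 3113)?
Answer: -1151/3197 ≈ -0.36002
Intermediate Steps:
(2811 + (-1000 + (18 + 15)*(-20)))/(-84 - 3113) = (2811 + (-1000 + 33*(-20)))/(-3197) = (2811 + (-1000 - 660))*(-1/3197) = (2811 - 1660)*(-1/3197) = 1151*(-1/3197) = -1151/3197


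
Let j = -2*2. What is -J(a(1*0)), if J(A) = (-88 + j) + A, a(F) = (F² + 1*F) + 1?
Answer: 91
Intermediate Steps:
j = -4
a(F) = 1 + F + F² (a(F) = (F² + F) + 1 = (F + F²) + 1 = 1 + F + F²)
J(A) = -92 + A (J(A) = (-88 - 4) + A = -92 + A)
-J(a(1*0)) = -(-92 + (1 + 1*0 + (1*0)²)) = -(-92 + (1 + 0 + 0²)) = -(-92 + (1 + 0 + 0)) = -(-92 + 1) = -1*(-91) = 91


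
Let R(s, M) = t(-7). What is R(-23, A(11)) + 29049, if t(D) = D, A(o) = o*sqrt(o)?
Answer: 29042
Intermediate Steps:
A(o) = o**(3/2)
R(s, M) = -7
R(-23, A(11)) + 29049 = -7 + 29049 = 29042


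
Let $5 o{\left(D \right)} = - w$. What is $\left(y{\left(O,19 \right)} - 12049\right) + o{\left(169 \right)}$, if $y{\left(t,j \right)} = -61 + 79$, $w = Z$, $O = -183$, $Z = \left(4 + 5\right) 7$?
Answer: $- \frac{60218}{5} \approx -12044.0$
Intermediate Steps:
$Z = 63$ ($Z = 9 \cdot 7 = 63$)
$w = 63$
$y{\left(t,j \right)} = 18$
$o{\left(D \right)} = - \frac{63}{5}$ ($o{\left(D \right)} = \frac{\left(-1\right) 63}{5} = \frac{1}{5} \left(-63\right) = - \frac{63}{5}$)
$\left(y{\left(O,19 \right)} - 12049\right) + o{\left(169 \right)} = \left(18 - 12049\right) - \frac{63}{5} = -12031 - \frac{63}{5} = - \frac{60218}{5}$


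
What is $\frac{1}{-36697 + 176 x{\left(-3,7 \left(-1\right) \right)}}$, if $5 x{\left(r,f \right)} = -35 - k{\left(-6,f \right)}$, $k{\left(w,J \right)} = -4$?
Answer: $- \frac{5}{188941} \approx -2.6463 \cdot 10^{-5}$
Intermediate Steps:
$x{\left(r,f \right)} = - \frac{31}{5}$ ($x{\left(r,f \right)} = \frac{-35 - -4}{5} = \frac{-35 + 4}{5} = \frac{1}{5} \left(-31\right) = - \frac{31}{5}$)
$\frac{1}{-36697 + 176 x{\left(-3,7 \left(-1\right) \right)}} = \frac{1}{-36697 + 176 \left(- \frac{31}{5}\right)} = \frac{1}{-36697 - \frac{5456}{5}} = \frac{1}{- \frac{188941}{5}} = - \frac{5}{188941}$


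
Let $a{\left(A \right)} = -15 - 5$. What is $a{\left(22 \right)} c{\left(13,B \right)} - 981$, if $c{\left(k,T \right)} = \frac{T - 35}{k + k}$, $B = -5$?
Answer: $- \frac{12353}{13} \approx -950.23$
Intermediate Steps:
$a{\left(A \right)} = -20$
$c{\left(k,T \right)} = \frac{-35 + T}{2 k}$
$a{\left(22 \right)} c{\left(13,B \right)} - 981 = - 20 \frac{-35 - 5}{2 \cdot 13} - 981 = - 20 \cdot \frac{1}{2} \cdot \frac{1}{13} \left(-40\right) - 981 = \left(-20\right) \left(- \frac{20}{13}\right) - 981 = \frac{400}{13} - 981 = - \frac{12353}{13}$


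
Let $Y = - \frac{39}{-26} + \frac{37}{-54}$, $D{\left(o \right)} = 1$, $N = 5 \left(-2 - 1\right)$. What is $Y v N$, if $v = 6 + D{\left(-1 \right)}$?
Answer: $- \frac{770}{9} \approx -85.556$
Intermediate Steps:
$N = -15$ ($N = 5 \left(-3\right) = -15$)
$v = 7$ ($v = 6 + 1 = 7$)
$Y = \frac{22}{27}$ ($Y = \left(-39\right) \left(- \frac{1}{26}\right) + 37 \left(- \frac{1}{54}\right) = \frac{3}{2} - \frac{37}{54} = \frac{22}{27} \approx 0.81481$)
$Y v N = \frac{22 \cdot 7 \left(-15\right)}{27} = \frac{22}{27} \left(-105\right) = - \frac{770}{9}$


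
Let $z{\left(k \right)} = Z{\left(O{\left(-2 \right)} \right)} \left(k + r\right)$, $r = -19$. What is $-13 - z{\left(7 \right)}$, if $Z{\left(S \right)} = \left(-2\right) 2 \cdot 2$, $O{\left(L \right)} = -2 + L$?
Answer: $-109$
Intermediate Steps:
$Z{\left(S \right)} = -8$ ($Z{\left(S \right)} = \left(-4\right) 2 = -8$)
$z{\left(k \right)} = 152 - 8 k$ ($z{\left(k \right)} = - 8 \left(k - 19\right) = - 8 \left(-19 + k\right) = 152 - 8 k$)
$-13 - z{\left(7 \right)} = -13 - \left(152 - 56\right) = -13 - 96 = -109$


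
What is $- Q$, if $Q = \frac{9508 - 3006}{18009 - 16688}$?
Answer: $- \frac{6502}{1321} \approx -4.922$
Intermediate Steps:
$Q = \frac{6502}{1321} \approx 4.922$
$- Q = \left(-1\right) \frac{6502}{1321} = - \frac{6502}{1321}$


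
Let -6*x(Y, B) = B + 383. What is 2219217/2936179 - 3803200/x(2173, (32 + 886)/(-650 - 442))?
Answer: 12194382915497601/204220057987 ≈ 59712.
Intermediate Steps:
x(Y, B) = -383/6 - B/6 (x(Y, B) = -(B + 383)/6 = -(383 + B)/6 = -383/6 - B/6)
2219217/2936179 - 3803200/x(2173, (32 + 886)/(-650 - 442)) = 2219217/2936179 - 3803200/(-383/6 - (32 + 886)/(6*(-650 - 442))) = 2219217*(1/2936179) - 3803200/(-383/6 - 153/(-1092)) = 2219217/2936179 - 3803200/(-383/6 - 153*(-1)/1092) = 2219217/2936179 - 3803200/(-383/6 - ⅙*(-153/182)) = 2219217/2936179 - 3803200/(-383/6 + 51/364) = 2219217/2936179 - 3803200/(-69553/1092) = 2219217/2936179 - 3803200*(-1092/69553) = 2219217/2936179 + 4153094400/69553 = 12194382915497601/204220057987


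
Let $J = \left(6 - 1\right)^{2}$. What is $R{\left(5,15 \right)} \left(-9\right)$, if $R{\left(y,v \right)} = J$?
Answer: $-225$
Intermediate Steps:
$J = 25$ ($J = 5^{2} = 25$)
$R{\left(y,v \right)} = 25$
$R{\left(5,15 \right)} \left(-9\right) = 25 \left(-9\right) = -225$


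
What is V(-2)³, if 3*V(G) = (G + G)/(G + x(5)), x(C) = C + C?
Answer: -1/216 ≈ -0.0046296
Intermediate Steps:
x(C) = 2*C
V(G) = 2*G/(3*(10 + G)) (V(G) = ((G + G)/(G + 2*5))/3 = ((2*G)/(G + 10))/3 = ((2*G)/(10 + G))/3 = (2*G/(10 + G))/3 = 2*G/(3*(10 + G)))
V(-2)³ = ((⅔)*(-2)/(10 - 2))³ = ((⅔)*(-2)/8)³ = ((⅔)*(-2)*(⅛))³ = (-⅙)³ = -1/216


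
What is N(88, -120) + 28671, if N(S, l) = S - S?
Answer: 28671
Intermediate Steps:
N(S, l) = 0
N(88, -120) + 28671 = 0 + 28671 = 28671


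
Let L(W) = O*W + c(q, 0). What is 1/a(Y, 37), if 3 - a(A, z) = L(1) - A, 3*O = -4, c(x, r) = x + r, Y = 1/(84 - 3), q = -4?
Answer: 81/676 ≈ 0.11982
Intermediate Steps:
Y = 1/81 ≈ 0.012346
c(x, r) = r + x
O = -4/3 (O = (⅓)*(-4) = -4/3 ≈ -1.3333)
L(W) = -4 - 4*W/3 (L(W) = -4*W/3 + (0 - 4) = -4*W/3 - 4 = -4 - 4*W/3)
a(A, z) = 25/3 + A (a(A, z) = 3 - ((-4 - 4/3*1) - A) = 3 - ((-4 - 4/3) - A) = 3 - (-16/3 - A) = 3 + (16/3 + A) = 25/3 + A)
1/a(Y, 37) = 1/(25/3 + 1/81) = 1/(676/81) = 81/676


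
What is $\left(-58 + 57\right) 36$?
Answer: $-36$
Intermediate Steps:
$\left(-58 + 57\right) 36 = \left(-1\right) 36 = -36$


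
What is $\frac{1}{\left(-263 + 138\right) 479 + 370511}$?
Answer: $\frac{1}{310636} \approx 3.2192 \cdot 10^{-6}$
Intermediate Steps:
$\frac{1}{\left(-263 + 138\right) 479 + 370511} = \frac{1}{\left(-125\right) 479 + 370511} = \frac{1}{-59875 + 370511} = \frac{1}{310636}$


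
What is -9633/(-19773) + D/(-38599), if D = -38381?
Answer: 2230240/1505361 ≈ 1.4815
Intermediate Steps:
-9633/(-19773) + D/(-38599) = -9633/(-19773) - 38381/(-38599) = -9633*(-1/19773) - 38381*(-1/38599) = 19/39 + 38381/38599 = 2230240/1505361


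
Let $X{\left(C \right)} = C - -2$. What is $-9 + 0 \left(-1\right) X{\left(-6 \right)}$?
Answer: $-9$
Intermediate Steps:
$X{\left(C \right)} = 2 + C$ ($X{\left(C \right)} = C + 2 = 2 + C$)
$-9 + 0 \left(-1\right) X{\left(-6 \right)} = -9 + 0 \left(-1\right) \left(2 - 6\right) = -9 + 0 \left(-4\right) = -9 + 0 = -9$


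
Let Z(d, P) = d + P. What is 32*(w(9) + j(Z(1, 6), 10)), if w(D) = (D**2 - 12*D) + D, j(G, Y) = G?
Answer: -352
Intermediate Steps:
Z(d, P) = P + d
w(D) = D**2 - 11*D
32*(w(9) + j(Z(1, 6), 10)) = 32*(9*(-11 + 9) + (6 + 1)) = 32*(9*(-2) + 7) = 32*(-18 + 7) = 32*(-11) = -352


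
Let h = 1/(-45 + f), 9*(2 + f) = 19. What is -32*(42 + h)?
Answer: -135672/101 ≈ -1343.3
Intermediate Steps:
f = 1/9 (f = -2 + (1/9)*19 = -2 + 19/9 = 1/9 ≈ 0.11111)
h = -9/404 (h = 1/(-45 + 1/9) = 1/(-404/9) = -9/404 ≈ -0.022277)
-32*(42 + h) = -32*(42 - 9/404) = -32*16959/404 = -135672/101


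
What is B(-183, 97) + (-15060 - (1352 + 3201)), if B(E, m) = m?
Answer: -19516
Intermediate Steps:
B(-183, 97) + (-15060 - (1352 + 3201)) = 97 + (-15060 - (1352 + 3201)) = 97 + (-15060 - 1*4553) = 97 + (-15060 - 4553) = 97 - 19613 = -19516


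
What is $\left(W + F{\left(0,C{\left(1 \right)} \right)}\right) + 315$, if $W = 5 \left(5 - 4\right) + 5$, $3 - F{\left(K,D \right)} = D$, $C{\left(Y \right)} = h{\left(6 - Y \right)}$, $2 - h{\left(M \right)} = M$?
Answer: $331$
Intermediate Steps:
$h{\left(M \right)} = 2 - M$
$C{\left(Y \right)} = -4 + Y$ ($C{\left(Y \right)} = 2 - \left(6 - Y\right) = 2 + \left(-6 + Y\right) = -4 + Y$)
$F{\left(K,D \right)} = 3 - D$
$W = 10$ ($W = 5 \left(5 - 4\right) + 5 = 5 \cdot 1 + 5 = 5 + 5 = 10$)
$\left(W + F{\left(0,C{\left(1 \right)} \right)}\right) + 315 = \left(10 + \left(3 - \left(-4 + 1\right)\right)\right) + 315 = \left(10 + \left(3 - -3\right)\right) + 315 = \left(10 + \left(3 + 3\right)\right) + 315 = \left(10 + 6\right) + 315 = 16 + 315 = 331$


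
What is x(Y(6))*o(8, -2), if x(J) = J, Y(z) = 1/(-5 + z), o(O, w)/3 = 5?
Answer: 15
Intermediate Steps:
o(O, w) = 15 (o(O, w) = 3*5 = 15)
x(Y(6))*o(8, -2) = 15/(-5 + 6) = 15/1 = 1*15 = 15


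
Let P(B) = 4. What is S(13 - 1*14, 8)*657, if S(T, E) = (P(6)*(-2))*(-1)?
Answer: 5256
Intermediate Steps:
S(T, E) = 8 (S(T, E) = (4*(-2))*(-1) = -8*(-1) = 8)
S(13 - 1*14, 8)*657 = 8*657 = 5256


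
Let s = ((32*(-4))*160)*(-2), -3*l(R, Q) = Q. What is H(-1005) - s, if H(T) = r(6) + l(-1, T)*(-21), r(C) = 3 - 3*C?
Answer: -48010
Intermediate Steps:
l(R, Q) = -Q/3
s = 40960 (s = -128*160*(-2) = -20480*(-2) = 40960)
H(T) = -15 + 7*T (H(T) = (3 - 3*6) - T/3*(-21) = (3 - 18) + 7*T = -15 + 7*T)
H(-1005) - s = (-15 + 7*(-1005)) - 1*40960 = (-15 - 7035) - 40960 = -7050 - 40960 = -48010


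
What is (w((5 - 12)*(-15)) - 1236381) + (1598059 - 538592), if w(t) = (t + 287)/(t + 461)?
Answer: -50066466/283 ≈ -1.7691e+5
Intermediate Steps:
w(t) = (287 + t)/(461 + t)
(w((5 - 12)*(-15)) - 1236381) + (1598059 - 538592) = ((287 + (5 - 12)*(-15))/(461 + (5 - 12)*(-15)) - 1236381) + (1598059 - 538592) = ((287 - 7*(-15))/(461 - 7*(-15)) - 1236381) + 1059467 = ((287 + 105)/(461 + 105) - 1236381) + 1059467 = (392/566 - 1236381) + 1059467 = ((1/566)*392 - 1236381) + 1059467 = (196/283 - 1236381) + 1059467 = -349895627/283 + 1059467 = -50066466/283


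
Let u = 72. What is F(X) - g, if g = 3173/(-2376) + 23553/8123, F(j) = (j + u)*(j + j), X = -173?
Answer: 674436278959/19300248 ≈ 34944.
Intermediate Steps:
F(j) = 2*j*(72 + j) (F(j) = (j + 72)*(j + j) = (72 + j)*(2*j) = 2*j*(72 + j))
g = 30187649/19300248 (g = 3173*(-1/2376) + 23553*(1/8123) = -3173/2376 + 23553/8123 = 30187649/19300248 ≈ 1.5641)
F(X) - g = 2*(-173)*(72 - 173) - 1*30187649/19300248 = 2*(-173)*(-101) - 30187649/19300248 = 34946 - 30187649/19300248 = 674436278959/19300248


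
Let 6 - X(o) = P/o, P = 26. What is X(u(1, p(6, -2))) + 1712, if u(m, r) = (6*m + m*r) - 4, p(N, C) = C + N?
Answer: 5141/3 ≈ 1713.7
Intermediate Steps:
u(m, r) = -4 + 6*m + m*r
X(o) = 6 - 26/o
X(u(1, p(6, -2))) + 1712 = (6 - 26/(-4 + 6*1 + 1*(-2 + 6))) + 1712 = (6 - 26/(-4 + 6 + 1*4)) + 1712 = (6 - 26/(-4 + 6 + 4)) + 1712 = (6 - 26/6) + 1712 = (6 - 26*⅙) + 1712 = (6 - 13/3) + 1712 = 5/3 + 1712 = 5141/3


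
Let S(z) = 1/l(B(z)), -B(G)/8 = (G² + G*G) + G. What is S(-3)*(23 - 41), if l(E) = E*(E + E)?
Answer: -1/1600 ≈ -0.00062500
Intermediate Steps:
B(G) = -16*G² - 8*G (B(G) = -8*((G² + G*G) + G) = -8*((G² + G²) + G) = -8*(2*G² + G) = -8*(G + 2*G²) = -16*G² - 8*G)
l(E) = 2*E² (l(E) = E*(2*E) = 2*E²)
S(z) = 1/(128*z²*(1 + 2*z)²) (S(z) = 1/(2*(-8*z*(1 + 2*z))²) = 1/(2*(64*z²*(1 + 2*z)²)) = 1/(128*z²*(1 + 2*z)²))
S(-3)*(23 - 41) = ((1/128)/((-3)²*(1 + 2*(-3))²))*(23 - 41) = ((1/128)*(⅑)/(1 - 6)²)*(-18) = ((1/128)*(⅑)/(-5)²)*(-18) = ((1/128)*(⅑)*(1/25))*(-18) = (1/28800)*(-18) = -1/1600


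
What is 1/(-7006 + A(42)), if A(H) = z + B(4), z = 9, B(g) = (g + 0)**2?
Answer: -1/6981 ≈ -0.00014325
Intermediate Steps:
B(g) = g**2
A(H) = 25 (A(H) = 9 + 4**2 = 9 + 16 = 25)
1/(-7006 + A(42)) = 1/(-7006 + 25) = 1/(-6981) = -1/6981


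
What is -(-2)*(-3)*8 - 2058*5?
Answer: -10338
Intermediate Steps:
-(-2)*(-3)*8 - 2058*5 = -1*6*8 - 42*245 = -6*8 - 10290 = -48 - 10290 = -10338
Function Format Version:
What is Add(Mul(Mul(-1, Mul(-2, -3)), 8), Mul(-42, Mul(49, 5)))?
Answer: -10338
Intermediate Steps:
Add(Mul(Mul(-1, Mul(-2, -3)), 8), Mul(-42, Mul(49, 5))) = Add(Mul(Mul(-1, 6), 8), Mul(-42, 245)) = Add(Mul(-6, 8), -10290) = Add(-48, -10290) = -10338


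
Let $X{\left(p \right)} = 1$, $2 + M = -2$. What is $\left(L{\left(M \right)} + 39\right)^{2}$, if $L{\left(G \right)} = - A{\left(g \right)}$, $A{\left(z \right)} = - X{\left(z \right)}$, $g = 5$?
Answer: $1600$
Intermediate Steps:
$M = -4$ ($M = -2 - 2 = -4$)
$A{\left(z \right)} = -1$ ($A{\left(z \right)} = \left(-1\right) 1 = -1$)
$L{\left(G \right)} = 1$ ($L{\left(G \right)} = \left(-1\right) \left(-1\right) = 1$)
$\left(L{\left(M \right)} + 39\right)^{2} = \left(1 + 39\right)^{2} = 40^{2} = 1600$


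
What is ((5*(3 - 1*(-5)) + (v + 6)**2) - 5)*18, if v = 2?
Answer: 1782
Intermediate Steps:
((5*(3 - 1*(-5)) + (v + 6)**2) - 5)*18 = ((5*(3 - 1*(-5)) + (2 + 6)**2) - 5)*18 = ((5*(3 + 5) + 8**2) - 5)*18 = ((5*8 + 64) - 5)*18 = ((40 + 64) - 5)*18 = (104 - 5)*18 = 99*18 = 1782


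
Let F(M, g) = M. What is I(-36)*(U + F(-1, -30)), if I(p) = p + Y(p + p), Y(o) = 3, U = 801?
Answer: -26400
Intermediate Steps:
I(p) = 3 + p (I(p) = p + 3 = 3 + p)
I(-36)*(U + F(-1, -30)) = (3 - 36)*(801 - 1) = -33*800 = -26400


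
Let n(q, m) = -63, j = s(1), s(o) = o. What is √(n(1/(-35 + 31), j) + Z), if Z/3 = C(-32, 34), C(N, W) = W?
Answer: √39 ≈ 6.2450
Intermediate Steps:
j = 1
Z = 102 (Z = 3*34 = 102)
√(n(1/(-35 + 31), j) + Z) = √(-63 + 102) = √39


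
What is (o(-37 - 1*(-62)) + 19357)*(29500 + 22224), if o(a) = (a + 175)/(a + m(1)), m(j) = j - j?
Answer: 1001635260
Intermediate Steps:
m(j) = 0
o(a) = (175 + a)/a (o(a) = (a + 175)/(a + 0) = (175 + a)/a)
(o(-37 - 1*(-62)) + 19357)*(29500 + 22224) = ((175 + (-37 - 1*(-62)))/(-37 - 1*(-62)) + 19357)*(29500 + 22224) = ((175 + (-37 + 62))/(-37 + 62) + 19357)*51724 = ((175 + 25)/25 + 19357)*51724 = ((1/25)*200 + 19357)*51724 = (8 + 19357)*51724 = 19365*51724 = 1001635260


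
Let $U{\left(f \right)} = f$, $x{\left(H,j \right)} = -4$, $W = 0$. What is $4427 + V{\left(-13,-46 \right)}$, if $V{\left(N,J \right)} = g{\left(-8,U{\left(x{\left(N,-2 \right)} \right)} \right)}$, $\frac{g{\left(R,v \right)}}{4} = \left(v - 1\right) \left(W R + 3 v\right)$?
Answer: $4667$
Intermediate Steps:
$g{\left(R,v \right)} = 12 v \left(-1 + v\right)$ ($g{\left(R,v \right)} = 4 \left(v - 1\right) \left(0 R + 3 v\right) = 4 \left(-1 + v\right) \left(0 + 3 v\right) = 4 \left(-1 + v\right) 3 v = 4 \cdot 3 v \left(-1 + v\right) = 12 v \left(-1 + v\right)$)
$V{\left(N,J \right)} = 240$ ($V{\left(N,J \right)} = 12 \left(-4\right) \left(-1 - 4\right) = 12 \left(-4\right) \left(-5\right) = 240$)
$4427 + V{\left(-13,-46 \right)} = 4427 + 240 = 4667$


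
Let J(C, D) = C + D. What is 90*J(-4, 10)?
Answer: 540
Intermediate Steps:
90*J(-4, 10) = 90*(-4 + 10) = 90*6 = 540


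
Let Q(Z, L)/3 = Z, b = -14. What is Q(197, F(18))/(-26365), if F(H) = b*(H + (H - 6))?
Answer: -591/26365 ≈ -0.022416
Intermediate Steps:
F(H) = 84 - 28*H (F(H) = -14*(H + (H - 6)) = -14*(H + (-6 + H)) = -14*(-6 + 2*H) = 84 - 28*H)
Q(Z, L) = 3*Z
Q(197, F(18))/(-26365) = (3*197)/(-26365) = 591*(-1/26365) = -591/26365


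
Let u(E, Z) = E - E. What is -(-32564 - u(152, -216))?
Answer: 32564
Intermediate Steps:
u(E, Z) = 0
-(-32564 - u(152, -216)) = -(-32564 - 1*0) = -(-32564 + 0) = -1*(-32564) = 32564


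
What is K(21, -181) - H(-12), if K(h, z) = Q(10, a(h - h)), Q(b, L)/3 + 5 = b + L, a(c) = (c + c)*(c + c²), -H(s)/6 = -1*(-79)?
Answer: 489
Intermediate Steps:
H(s) = -474 (H(s) = -(-6)*(-79) = -6*79 = -474)
a(c) = 2*c*(c + c²) (a(c) = (2*c)*(c + c²) = 2*c*(c + c²))
Q(b, L) = -15 + 3*L + 3*b (Q(b, L) = -15 + 3*(b + L) = -15 + 3*(L + b) = -15 + (3*L + 3*b) = -15 + 3*L + 3*b)
K(h, z) = 15 (K(h, z) = -15 + 3*(2*(h - h)²*(1 + (h - h))) + 3*10 = -15 + 3*(2*0²*(1 + 0)) + 30 = -15 + 3*(2*0*1) + 30 = -15 + 3*0 + 30 = -15 + 0 + 30 = 15)
K(21, -181) - H(-12) = 15 - 1*(-474) = 15 + 474 = 489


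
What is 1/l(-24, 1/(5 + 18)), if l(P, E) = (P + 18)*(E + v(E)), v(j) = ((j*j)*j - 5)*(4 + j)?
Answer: 279841/33872370 ≈ 0.0082616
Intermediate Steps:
v(j) = (-5 + j³)*(4 + j) (v(j) = (j²*j - 5)*(4 + j) = (j³ - 5)*(4 + j) = (-5 + j³)*(4 + j))
l(P, E) = (18 + P)*(-20 + E⁴ - 4*E + 4*E³) (l(P, E) = (P + 18)*(E + (-20 + E⁴ - 5*E + 4*E³)) = (18 + P)*(-20 + E⁴ - 4*E + 4*E³))
1/l(-24, 1/(5 + 18)) = 1/(-360 - 72/(5 + 18) + 18*(1/(5 + 18))⁴ + 72*(1/(5 + 18))³ - 24/(5 + 18) - 24*(-20 + (1/(5 + 18))⁴ - 5/(5 + 18) + 4*(1/(5 + 18))³)) = 1/(-360 - 72/23 + 18*(1/23)⁴ + 72*(1/23)³ - 24/23 - 24*(-20 + (1/23)⁴ - 5/23 + 4*(1/23)³)) = 1/(-360 - 72*1/23 + 18*(1/23)⁴ + 72*(1/23)³ + (1/23)*(-24) - 24*(-20 + (1/23)⁴ - 5*1/23 + 4*(1/23)³)) = 1/(-360 - 72/23 + 18*(1/279841) + 72*(1/12167) - 24/23 - 24*(-20 + 1/279841 - 5/23 + 4*(1/12167))) = 1/(-360 - 72/23 + 18/279841 + 72/12167 - 24/23 - 24*(-20 + 1/279841 - 5/23 + 4/12167)) = 1/(-360 - 72/23 + 18/279841 + 72/12167 - 24/23 - 24*(-5657562/279841)) = 1/(-360 - 72/23 + 18/279841 + 72/12167 - 24/23 + 135781488/279841) = 1/(33872370/279841) = 279841/33872370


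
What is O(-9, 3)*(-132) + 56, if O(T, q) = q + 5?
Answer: -1000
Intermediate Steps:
O(T, q) = 5 + q
O(-9, 3)*(-132) + 56 = (5 + 3)*(-132) + 56 = 8*(-132) + 56 = -1056 + 56 = -1000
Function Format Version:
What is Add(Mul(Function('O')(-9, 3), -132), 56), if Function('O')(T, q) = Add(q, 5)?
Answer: -1000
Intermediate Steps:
Function('O')(T, q) = Add(5, q)
Add(Mul(Function('O')(-9, 3), -132), 56) = Add(Mul(Add(5, 3), -132), 56) = Add(Mul(8, -132), 56) = Add(-1056, 56) = -1000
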